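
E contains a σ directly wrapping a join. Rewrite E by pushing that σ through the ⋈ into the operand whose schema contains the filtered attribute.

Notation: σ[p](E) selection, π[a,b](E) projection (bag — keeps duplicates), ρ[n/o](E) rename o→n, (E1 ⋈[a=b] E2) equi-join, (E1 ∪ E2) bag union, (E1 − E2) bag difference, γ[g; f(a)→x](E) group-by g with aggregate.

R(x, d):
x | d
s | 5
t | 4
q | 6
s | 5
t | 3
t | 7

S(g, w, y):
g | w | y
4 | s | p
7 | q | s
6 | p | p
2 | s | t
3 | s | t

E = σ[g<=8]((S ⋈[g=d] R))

σ filters on g, owned by the left side.
E' = (σ[g<=8](S) ⋈[g=d] R)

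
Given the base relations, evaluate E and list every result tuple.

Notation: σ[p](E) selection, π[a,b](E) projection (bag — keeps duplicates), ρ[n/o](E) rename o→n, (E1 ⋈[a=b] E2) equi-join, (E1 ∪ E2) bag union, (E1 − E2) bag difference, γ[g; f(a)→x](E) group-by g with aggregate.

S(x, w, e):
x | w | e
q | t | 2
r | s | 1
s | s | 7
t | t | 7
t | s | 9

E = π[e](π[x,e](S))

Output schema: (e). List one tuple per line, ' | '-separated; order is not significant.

Subexpression sizes:
  S → 5
  π[x,e](S) → 5
  π[e](π[x,e](S)) → 5

== RESULT ==
e
1
2
7
7
9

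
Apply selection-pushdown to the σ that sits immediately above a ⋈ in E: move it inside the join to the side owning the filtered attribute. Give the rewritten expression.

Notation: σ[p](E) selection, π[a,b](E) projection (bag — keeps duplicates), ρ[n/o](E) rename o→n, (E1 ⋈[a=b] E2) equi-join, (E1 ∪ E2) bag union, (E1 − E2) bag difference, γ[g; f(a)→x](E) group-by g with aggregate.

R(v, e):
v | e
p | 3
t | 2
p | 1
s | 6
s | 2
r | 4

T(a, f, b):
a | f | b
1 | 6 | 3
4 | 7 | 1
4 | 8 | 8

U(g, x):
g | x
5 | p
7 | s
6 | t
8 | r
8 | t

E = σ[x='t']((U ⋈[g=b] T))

σ filters on x, owned by the left side.
E' = (σ[x='t'](U) ⋈[g=b] T)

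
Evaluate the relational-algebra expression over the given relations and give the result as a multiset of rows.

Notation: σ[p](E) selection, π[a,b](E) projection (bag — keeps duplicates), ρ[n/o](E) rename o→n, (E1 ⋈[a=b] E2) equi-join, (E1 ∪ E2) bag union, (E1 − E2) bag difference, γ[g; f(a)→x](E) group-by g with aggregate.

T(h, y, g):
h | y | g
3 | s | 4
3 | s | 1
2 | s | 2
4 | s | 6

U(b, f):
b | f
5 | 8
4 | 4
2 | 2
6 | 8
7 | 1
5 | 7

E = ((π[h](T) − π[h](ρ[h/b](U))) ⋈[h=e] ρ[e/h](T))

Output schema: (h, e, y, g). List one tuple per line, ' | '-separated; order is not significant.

Row counts bottom-up:
  T → 4
  π[h](T) → 4
  U → 6
  ρ[h/b](U) → 6
  π[h](ρ[h/b](U)) → 6
  (π[h](T) − π[h](ρ[h/b](U))) → 2
  T → 4
  ρ[e/h](T) → 4
  ((π[h](T) − π[h](ρ[h/b](U))) ⋈[h=e] ρ[e/h](T)) → 4

== RESULT ==
h | e | y | g
3 | 3 | s | 1
3 | 3 | s | 1
3 | 3 | s | 4
3 | 3 | s | 4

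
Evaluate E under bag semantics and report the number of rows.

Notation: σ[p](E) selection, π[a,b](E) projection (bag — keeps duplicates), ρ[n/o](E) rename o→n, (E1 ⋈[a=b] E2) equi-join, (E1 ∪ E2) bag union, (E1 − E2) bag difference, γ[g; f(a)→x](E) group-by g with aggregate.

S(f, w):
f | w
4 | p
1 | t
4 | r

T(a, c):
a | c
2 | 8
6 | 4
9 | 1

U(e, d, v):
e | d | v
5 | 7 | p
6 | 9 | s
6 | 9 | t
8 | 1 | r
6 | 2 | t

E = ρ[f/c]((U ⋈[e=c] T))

Subexpression sizes:
  U → 5
  T → 3
  (U ⋈[e=c] T) → 1
  ρ[f/c]((U ⋈[e=c] T)) → 1

|E| = 1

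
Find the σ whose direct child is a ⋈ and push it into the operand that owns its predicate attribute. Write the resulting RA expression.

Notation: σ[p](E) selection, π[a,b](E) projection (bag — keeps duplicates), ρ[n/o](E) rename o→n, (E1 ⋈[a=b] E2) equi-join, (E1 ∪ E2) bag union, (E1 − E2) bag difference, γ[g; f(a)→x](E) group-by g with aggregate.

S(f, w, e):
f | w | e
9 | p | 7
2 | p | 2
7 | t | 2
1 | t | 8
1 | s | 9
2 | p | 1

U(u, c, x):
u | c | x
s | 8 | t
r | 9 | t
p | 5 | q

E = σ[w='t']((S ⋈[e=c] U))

σ filters on w, owned by the left side.
E' = (σ[w='t'](S) ⋈[e=c] U)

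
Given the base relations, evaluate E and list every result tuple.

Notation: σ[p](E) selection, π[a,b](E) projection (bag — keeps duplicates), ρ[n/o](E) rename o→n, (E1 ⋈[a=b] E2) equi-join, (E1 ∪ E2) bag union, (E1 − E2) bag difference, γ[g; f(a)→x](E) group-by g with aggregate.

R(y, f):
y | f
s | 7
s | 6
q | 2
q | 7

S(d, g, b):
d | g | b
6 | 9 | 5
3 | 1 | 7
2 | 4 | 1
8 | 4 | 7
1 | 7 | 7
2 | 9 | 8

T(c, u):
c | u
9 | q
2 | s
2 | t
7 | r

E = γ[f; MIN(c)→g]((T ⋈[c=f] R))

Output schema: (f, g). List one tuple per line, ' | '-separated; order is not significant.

Row counts bottom-up:
  T → 4
  R → 4
  (T ⋈[c=f] R) → 4
  γ[f; MIN(c)→g]((T ⋈[c=f] R)) → 2

== RESULT ==
f | g
2 | 2
7 | 7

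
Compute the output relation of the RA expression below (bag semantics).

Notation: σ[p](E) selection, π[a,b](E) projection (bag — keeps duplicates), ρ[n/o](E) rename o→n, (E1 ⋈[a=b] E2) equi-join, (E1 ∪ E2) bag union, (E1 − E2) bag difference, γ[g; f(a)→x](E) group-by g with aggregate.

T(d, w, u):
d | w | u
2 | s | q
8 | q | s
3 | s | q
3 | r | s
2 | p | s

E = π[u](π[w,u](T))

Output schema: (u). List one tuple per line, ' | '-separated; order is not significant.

Per-node cardinality:
  T → 5
  π[w,u](T) → 5
  π[u](π[w,u](T)) → 5

== RESULT ==
u
q
q
s
s
s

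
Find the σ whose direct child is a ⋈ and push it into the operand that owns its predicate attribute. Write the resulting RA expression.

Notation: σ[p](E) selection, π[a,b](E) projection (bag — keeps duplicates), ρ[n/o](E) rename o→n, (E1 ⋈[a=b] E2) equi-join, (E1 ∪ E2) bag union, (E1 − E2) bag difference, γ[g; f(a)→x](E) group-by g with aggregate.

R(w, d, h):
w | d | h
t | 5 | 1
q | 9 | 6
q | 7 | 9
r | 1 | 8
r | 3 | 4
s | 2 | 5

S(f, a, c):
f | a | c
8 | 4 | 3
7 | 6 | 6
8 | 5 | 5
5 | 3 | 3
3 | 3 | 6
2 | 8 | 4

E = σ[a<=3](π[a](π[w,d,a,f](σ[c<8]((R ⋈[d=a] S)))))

σ filters on c, owned by the right side.
E' = σ[a<=3](π[a](π[w,d,a,f]((R ⋈[d=a] σ[c<8](S)))))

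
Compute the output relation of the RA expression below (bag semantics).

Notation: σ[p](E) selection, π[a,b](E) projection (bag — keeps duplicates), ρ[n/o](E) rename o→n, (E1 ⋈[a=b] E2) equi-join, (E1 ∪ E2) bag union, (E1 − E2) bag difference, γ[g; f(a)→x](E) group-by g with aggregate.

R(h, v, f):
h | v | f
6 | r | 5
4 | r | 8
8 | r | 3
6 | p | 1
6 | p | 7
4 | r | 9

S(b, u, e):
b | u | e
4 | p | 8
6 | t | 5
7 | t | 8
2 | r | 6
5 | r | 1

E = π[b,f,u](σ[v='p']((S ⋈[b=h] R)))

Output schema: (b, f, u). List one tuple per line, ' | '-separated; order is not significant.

Subexpression sizes:
  S → 5
  R → 6
  (S ⋈[b=h] R) → 5
  σ[v='p']((S ⋈[b=h] R)) → 2
  π[b,f,u](σ[v='p']((S ⋈[b=h] R))) → 2

== RESULT ==
b | f | u
6 | 1 | t
6 | 7 | t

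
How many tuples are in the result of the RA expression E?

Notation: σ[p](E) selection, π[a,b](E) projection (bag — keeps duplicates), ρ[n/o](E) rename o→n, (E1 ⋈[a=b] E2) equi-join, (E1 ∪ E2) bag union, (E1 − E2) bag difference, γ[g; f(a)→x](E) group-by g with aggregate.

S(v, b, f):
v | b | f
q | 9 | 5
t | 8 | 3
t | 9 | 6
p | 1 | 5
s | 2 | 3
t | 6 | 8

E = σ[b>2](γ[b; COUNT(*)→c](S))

Subexpression sizes:
  S → 6
  γ[b; COUNT(*)→c](S) → 5
  σ[b>2](γ[b; COUNT(*)→c](S)) → 3

|E| = 3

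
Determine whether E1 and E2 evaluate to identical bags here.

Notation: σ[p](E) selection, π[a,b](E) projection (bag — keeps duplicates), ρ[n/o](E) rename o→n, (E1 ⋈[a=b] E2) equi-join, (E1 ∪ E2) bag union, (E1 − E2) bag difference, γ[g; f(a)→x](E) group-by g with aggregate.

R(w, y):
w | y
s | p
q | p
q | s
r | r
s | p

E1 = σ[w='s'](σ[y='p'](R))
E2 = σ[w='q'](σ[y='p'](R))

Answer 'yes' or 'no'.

E1 per-node cardinality:
  R → 5
  σ[y='p'](R) → 3
  σ[w='s'](σ[y='p'](R)) → 2
E2 per-node cardinality:
  R → 5
  σ[y='p'](R) → 3
  σ[w='q'](σ[y='p'](R)) → 1

E1 result:
w | y
s | p
s | p
E2 result:
w | y
q | p
Witness: ('s', 'p') appears 2× in E1 but 0× in E2.

no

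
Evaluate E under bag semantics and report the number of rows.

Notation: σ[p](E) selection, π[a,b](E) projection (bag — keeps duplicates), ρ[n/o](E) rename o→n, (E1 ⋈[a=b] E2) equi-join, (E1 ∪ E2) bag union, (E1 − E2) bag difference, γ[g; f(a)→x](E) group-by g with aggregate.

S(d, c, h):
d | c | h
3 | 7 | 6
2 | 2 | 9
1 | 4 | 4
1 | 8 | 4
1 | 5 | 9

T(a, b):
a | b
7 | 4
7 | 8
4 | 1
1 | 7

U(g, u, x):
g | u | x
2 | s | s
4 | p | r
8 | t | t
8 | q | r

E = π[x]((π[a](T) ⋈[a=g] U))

Subexpression sizes:
  T → 4
  π[a](T) → 4
  U → 4
  (π[a](T) ⋈[a=g] U) → 1
  π[x]((π[a](T) ⋈[a=g] U)) → 1

|E| = 1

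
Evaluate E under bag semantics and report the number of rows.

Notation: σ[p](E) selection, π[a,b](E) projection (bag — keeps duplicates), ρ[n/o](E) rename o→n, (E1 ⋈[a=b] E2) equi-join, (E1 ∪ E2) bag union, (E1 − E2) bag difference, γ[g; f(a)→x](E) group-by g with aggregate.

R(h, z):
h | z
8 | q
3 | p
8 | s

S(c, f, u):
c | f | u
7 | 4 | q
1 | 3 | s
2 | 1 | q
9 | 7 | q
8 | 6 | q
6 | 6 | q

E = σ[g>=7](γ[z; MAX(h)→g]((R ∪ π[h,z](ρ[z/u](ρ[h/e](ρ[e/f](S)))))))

Stepwise |·|:
  R → 3
  S → 6
  ρ[e/f](S) → 6
  ρ[h/e](ρ[e/f](S)) → 6
  ρ[z/u](ρ[h/e](ρ[e/f](S))) → 6
  π[h,z](ρ[z/u](ρ[h/e](ρ[e/f](S)))) → 6
  (R ∪ π[h,z](ρ[z/u](ρ[h/e](ρ[e/f](S))))) → 9
  γ[z; MAX(h)→g]((R ∪ π[h,z](ρ[z/u](ρ[h/e](ρ[e/f](S)))))) → 3
  σ[g>=7](γ[z; MAX(h)→g]((R ∪ π[h,z](ρ[z/u](ρ[h/e](ρ[e/f](S))))))) → 2

|E| = 2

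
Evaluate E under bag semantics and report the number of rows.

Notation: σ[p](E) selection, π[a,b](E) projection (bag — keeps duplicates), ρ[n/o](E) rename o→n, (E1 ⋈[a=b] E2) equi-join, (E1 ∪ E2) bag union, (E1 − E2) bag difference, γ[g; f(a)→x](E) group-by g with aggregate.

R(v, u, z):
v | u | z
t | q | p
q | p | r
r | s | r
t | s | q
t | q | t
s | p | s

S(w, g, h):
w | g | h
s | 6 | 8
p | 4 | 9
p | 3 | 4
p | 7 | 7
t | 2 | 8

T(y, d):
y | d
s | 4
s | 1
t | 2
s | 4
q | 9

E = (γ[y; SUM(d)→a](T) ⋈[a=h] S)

Subexpression sizes:
  T → 5
  γ[y; SUM(d)→a](T) → 3
  S → 5
  (γ[y; SUM(d)→a](T) ⋈[a=h] S) → 2

|E| = 2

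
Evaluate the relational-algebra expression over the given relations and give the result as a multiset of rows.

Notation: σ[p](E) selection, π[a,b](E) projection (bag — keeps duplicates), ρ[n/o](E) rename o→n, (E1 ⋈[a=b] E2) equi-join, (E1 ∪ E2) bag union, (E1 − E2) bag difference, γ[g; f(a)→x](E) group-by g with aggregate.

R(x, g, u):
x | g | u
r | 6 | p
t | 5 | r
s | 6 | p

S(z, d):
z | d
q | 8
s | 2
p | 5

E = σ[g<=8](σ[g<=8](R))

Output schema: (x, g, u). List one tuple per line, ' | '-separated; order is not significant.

Subexpression sizes:
  R → 3
  σ[g<=8](R) → 3
  σ[g<=8](σ[g<=8](R)) → 3

== RESULT ==
x | g | u
r | 6 | p
s | 6 | p
t | 5 | r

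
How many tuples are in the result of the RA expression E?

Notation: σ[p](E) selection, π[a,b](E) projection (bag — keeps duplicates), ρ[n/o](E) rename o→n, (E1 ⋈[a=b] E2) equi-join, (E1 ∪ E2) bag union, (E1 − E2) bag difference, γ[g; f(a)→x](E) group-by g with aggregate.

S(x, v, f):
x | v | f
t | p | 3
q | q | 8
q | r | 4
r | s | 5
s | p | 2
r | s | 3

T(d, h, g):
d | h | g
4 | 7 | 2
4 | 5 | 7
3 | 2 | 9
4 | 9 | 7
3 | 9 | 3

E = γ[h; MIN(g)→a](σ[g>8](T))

Stepwise |·|:
  T → 5
  σ[g>8](T) → 1
  γ[h; MIN(g)→a](σ[g>8](T)) → 1

|E| = 1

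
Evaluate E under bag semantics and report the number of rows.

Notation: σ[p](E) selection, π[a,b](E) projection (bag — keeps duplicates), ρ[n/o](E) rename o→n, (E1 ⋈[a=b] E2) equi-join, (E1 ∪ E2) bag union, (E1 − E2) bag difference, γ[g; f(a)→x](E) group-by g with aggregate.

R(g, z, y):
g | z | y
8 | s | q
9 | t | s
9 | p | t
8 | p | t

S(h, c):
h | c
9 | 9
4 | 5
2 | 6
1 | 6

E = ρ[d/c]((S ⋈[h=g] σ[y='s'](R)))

Row counts bottom-up:
  S → 4
  R → 4
  σ[y='s'](R) → 1
  (S ⋈[h=g] σ[y='s'](R)) → 1
  ρ[d/c]((S ⋈[h=g] σ[y='s'](R))) → 1

|E| = 1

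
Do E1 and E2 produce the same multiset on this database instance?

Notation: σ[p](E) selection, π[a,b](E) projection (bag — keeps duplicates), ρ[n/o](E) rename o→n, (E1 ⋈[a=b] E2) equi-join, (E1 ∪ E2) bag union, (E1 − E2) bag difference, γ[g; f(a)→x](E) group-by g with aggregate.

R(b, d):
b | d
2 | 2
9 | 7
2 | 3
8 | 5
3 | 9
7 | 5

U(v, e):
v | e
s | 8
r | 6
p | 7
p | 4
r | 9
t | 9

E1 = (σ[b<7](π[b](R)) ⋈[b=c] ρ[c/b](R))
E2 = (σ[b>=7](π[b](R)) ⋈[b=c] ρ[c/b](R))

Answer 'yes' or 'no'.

E1 row counts bottom-up:
  R → 6
  π[b](R) → 6
  σ[b<7](π[b](R)) → 3
  R → 6
  ρ[c/b](R) → 6
  (σ[b<7](π[b](R)) ⋈[b=c] ρ[c/b](R)) → 5
E2 row counts bottom-up:
  R → 6
  π[b](R) → 6
  σ[b>=7](π[b](R)) → 3
  R → 6
  ρ[c/b](R) → 6
  (σ[b>=7](π[b](R)) ⋈[b=c] ρ[c/b](R)) → 3

E1 result:
b | c | d
2 | 2 | 2
2 | 2 | 2
2 | 2 | 3
2 | 2 | 3
3 | 3 | 9
E2 result:
b | c | d
7 | 7 | 5
8 | 8 | 5
9 | 9 | 7
Witness: (2, 2, 3) appears 2× in E1 but 0× in E2.

no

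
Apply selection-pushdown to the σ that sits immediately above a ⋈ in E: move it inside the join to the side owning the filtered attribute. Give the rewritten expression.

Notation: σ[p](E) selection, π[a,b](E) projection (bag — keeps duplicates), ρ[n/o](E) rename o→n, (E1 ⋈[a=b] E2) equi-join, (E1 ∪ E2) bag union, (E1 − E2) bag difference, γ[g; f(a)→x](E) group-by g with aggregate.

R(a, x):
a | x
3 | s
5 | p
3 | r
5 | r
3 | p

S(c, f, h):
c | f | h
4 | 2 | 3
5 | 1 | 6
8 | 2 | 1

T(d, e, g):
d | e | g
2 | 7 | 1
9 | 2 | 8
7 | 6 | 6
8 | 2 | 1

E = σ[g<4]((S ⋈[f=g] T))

σ filters on g, owned by the right side.
E' = (S ⋈[f=g] σ[g<4](T))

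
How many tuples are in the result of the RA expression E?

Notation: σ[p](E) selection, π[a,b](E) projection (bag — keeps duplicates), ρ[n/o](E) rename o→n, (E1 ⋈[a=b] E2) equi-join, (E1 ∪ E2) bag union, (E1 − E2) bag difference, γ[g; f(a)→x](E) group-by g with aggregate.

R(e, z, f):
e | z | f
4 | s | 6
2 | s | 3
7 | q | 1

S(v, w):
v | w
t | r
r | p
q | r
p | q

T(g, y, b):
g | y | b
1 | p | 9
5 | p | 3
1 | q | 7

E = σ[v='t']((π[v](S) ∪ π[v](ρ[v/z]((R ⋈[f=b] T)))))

Per-node cardinality:
  S → 4
  π[v](S) → 4
  R → 3
  T → 3
  (R ⋈[f=b] T) → 1
  ρ[v/z]((R ⋈[f=b] T)) → 1
  π[v](ρ[v/z]((R ⋈[f=b] T))) → 1
  (π[v](S) ∪ π[v](ρ[v/z]((R ⋈[f=b] T)))) → 5
  σ[v='t']((π[v](S) ∪ π[v](ρ[v/z]((R ⋈[f=b] T))))) → 1

|E| = 1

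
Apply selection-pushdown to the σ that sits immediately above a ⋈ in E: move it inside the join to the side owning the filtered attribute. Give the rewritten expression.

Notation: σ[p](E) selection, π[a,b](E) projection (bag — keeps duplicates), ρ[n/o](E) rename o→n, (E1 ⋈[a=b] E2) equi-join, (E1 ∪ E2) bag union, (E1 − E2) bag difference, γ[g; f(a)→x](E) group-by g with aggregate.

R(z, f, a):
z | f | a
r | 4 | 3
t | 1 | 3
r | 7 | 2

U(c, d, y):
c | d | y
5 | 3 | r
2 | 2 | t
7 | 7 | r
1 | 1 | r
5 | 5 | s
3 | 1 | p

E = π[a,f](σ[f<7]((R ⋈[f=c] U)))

σ filters on f, owned by the left side.
E' = π[a,f]((σ[f<7](R) ⋈[f=c] U))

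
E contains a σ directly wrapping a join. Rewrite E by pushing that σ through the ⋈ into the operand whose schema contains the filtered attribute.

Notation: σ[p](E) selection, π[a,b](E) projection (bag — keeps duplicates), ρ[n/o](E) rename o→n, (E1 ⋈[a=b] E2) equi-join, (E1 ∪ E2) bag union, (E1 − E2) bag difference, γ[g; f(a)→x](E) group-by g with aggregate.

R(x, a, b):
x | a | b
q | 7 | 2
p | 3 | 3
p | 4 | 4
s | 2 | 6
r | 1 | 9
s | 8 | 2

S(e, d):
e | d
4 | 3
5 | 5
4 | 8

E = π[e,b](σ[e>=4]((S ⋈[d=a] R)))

σ filters on e, owned by the left side.
E' = π[e,b]((σ[e>=4](S) ⋈[d=a] R))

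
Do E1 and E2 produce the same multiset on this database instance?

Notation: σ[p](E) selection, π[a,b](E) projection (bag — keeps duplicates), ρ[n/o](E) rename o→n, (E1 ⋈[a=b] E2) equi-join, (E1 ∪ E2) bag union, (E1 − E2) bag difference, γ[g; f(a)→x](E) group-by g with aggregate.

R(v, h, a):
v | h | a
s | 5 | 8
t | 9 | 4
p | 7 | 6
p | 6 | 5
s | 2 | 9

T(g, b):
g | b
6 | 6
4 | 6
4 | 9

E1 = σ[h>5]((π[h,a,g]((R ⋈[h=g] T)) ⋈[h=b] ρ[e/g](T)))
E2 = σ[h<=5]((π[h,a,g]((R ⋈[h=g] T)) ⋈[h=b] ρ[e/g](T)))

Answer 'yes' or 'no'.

E1 subexpression sizes:
  R → 5
  T → 3
  (R ⋈[h=g] T) → 1
  π[h,a,g]((R ⋈[h=g] T)) → 1
  T → 3
  ρ[e/g](T) → 3
  (π[h,a,g]((R ⋈[h=g] T)) ⋈[h=b] ρ[e/g](T)) → 2
  σ[h>5]((π[h,a,g]((R ⋈[h=g] T)) ⋈[h=b] ρ[e/g](T))) → 2
E2 subexpression sizes:
  R → 5
  T → 3
  (R ⋈[h=g] T) → 1
  π[h,a,g]((R ⋈[h=g] T)) → 1
  T → 3
  ρ[e/g](T) → 3
  (π[h,a,g]((R ⋈[h=g] T)) ⋈[h=b] ρ[e/g](T)) → 2
  σ[h<=5]((π[h,a,g]((R ⋈[h=g] T)) ⋈[h=b] ρ[e/g](T))) → 0

E1 result:
h | a | g | e | b
6 | 5 | 6 | 4 | 6
6 | 5 | 6 | 6 | 6
E2 result:
h | a | g | e | b
(0 rows)
Witness: (6, 5, 6, 6, 6) appears 1× in E1 but 0× in E2.

no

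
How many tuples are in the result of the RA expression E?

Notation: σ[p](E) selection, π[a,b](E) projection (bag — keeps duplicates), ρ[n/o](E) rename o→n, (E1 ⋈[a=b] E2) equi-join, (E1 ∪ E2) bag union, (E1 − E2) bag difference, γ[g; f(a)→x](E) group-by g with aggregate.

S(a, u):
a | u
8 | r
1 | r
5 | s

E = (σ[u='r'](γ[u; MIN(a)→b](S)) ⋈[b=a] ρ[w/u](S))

Row counts bottom-up:
  S → 3
  γ[u; MIN(a)→b](S) → 2
  σ[u='r'](γ[u; MIN(a)→b](S)) → 1
  S → 3
  ρ[w/u](S) → 3
  (σ[u='r'](γ[u; MIN(a)→b](S)) ⋈[b=a] ρ[w/u](S)) → 1

|E| = 1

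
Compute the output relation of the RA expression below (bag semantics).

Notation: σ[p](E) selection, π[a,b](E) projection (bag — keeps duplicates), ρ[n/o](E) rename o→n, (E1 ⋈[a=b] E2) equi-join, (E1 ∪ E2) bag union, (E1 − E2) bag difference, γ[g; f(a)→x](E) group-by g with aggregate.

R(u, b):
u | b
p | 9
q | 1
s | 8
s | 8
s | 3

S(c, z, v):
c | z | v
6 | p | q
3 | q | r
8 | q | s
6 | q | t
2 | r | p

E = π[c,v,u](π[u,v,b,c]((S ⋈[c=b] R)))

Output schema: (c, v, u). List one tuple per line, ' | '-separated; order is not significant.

Stepwise |·|:
  S → 5
  R → 5
  (S ⋈[c=b] R) → 3
  π[u,v,b,c]((S ⋈[c=b] R)) → 3
  π[c,v,u](π[u,v,b,c]((S ⋈[c=b] R))) → 3

== RESULT ==
c | v | u
3 | r | s
8 | s | s
8 | s | s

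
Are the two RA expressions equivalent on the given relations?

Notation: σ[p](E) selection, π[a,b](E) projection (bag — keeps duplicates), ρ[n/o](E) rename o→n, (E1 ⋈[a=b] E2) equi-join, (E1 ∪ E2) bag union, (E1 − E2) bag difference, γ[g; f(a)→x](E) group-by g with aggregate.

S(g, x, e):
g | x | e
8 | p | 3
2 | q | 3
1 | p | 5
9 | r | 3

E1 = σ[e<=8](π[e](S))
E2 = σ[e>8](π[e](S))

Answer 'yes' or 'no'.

E1 per-node cardinality:
  S → 4
  π[e](S) → 4
  σ[e<=8](π[e](S)) → 4
E2 per-node cardinality:
  S → 4
  π[e](S) → 4
  σ[e>8](π[e](S)) → 0

E1 result:
e
3
3
3
5
E2 result:
e
(0 rows)
Witness: (3,) appears 3× in E1 but 0× in E2.

no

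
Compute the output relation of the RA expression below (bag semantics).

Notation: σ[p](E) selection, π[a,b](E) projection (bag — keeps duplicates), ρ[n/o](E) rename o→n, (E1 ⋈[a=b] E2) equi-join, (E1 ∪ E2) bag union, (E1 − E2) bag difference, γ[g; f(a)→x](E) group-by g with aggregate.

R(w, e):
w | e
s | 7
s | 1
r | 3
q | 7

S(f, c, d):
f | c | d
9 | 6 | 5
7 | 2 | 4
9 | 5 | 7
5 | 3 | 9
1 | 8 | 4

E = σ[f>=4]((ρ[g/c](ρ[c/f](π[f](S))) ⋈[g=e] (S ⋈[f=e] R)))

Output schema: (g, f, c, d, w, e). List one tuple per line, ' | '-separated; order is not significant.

Stepwise |·|:
  S → 5
  π[f](S) → 5
  ρ[c/f](π[f](S)) → 5
  ρ[g/c](ρ[c/f](π[f](S))) → 5
  S → 5
  R → 4
  (S ⋈[f=e] R) → 3
  (ρ[g/c](ρ[c/f](π[f](S))) ⋈[g=e] (S ⋈[f=e] R)) → 3
  σ[f>=4]((ρ[g/c](ρ[c/f](π[f](S))) ⋈[g=e] (S ⋈[f=e] R))) → 2

== RESULT ==
g | f | c | d | w | e
7 | 7 | 2 | 4 | q | 7
7 | 7 | 2 | 4 | s | 7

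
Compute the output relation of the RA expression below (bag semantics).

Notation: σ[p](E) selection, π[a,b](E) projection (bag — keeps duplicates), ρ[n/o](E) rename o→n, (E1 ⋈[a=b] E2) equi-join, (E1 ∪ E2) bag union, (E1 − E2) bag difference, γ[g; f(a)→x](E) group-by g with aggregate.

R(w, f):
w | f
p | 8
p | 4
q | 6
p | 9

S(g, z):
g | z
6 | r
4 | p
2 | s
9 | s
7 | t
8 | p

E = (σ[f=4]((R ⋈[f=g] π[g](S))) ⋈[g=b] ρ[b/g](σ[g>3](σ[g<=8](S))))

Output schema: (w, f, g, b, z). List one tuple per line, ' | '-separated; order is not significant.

Row counts bottom-up:
  R → 4
  S → 6
  π[g](S) → 6
  (R ⋈[f=g] π[g](S)) → 4
  σ[f=4]((R ⋈[f=g] π[g](S))) → 1
  S → 6
  σ[g<=8](S) → 5
  σ[g>3](σ[g<=8](S)) → 4
  ρ[b/g](σ[g>3](σ[g<=8](S))) → 4
  (σ[f=4]((R ⋈[f=g] π[g](S))) ⋈[g=b] ρ[b/g](σ[g>3](σ[g<=8](S)))) → 1

== RESULT ==
w | f | g | b | z
p | 4 | 4 | 4 | p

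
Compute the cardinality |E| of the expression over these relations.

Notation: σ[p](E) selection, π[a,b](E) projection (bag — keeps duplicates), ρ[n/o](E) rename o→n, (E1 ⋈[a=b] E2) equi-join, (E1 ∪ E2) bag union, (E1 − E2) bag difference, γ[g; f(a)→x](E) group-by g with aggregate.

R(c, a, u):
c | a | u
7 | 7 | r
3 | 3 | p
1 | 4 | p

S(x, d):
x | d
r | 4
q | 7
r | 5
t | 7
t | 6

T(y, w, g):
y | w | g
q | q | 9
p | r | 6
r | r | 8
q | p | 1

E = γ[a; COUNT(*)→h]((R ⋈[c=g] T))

Row counts bottom-up:
  R → 3
  T → 4
  (R ⋈[c=g] T) → 1
  γ[a; COUNT(*)→h]((R ⋈[c=g] T)) → 1

|E| = 1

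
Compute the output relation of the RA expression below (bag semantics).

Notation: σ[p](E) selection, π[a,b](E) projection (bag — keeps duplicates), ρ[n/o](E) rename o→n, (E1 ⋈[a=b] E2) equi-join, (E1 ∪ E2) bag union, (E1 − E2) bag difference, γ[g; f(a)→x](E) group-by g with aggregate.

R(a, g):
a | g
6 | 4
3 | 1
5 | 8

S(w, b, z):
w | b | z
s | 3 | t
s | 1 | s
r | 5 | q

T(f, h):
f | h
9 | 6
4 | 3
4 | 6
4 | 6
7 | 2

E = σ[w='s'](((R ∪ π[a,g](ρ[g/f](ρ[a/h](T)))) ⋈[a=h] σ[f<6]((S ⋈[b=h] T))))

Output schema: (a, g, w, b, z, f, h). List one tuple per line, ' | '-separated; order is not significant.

Per-node cardinality:
  R → 3
  T → 5
  ρ[a/h](T) → 5
  ρ[g/f](ρ[a/h](T)) → 5
  π[a,g](ρ[g/f](ρ[a/h](T))) → 5
  (R ∪ π[a,g](ρ[g/f](ρ[a/h](T)))) → 8
  S → 3
  T → 5
  (S ⋈[b=h] T) → 1
  σ[f<6]((S ⋈[b=h] T)) → 1
  ((R ∪ π[a,g](ρ[g/f](ρ[a/h](T)))) ⋈[a=h] σ[f<6]((S ⋈[b=h] T))) → 2
  σ[w='s'](((R ∪ π[a,g](ρ[g/f](ρ[a/h](T)))) ⋈[a=h] σ[f<6]((S ⋈[b=h] T)))) → 2

== RESULT ==
a | g | w | b | z | f | h
3 | 1 | s | 3 | t | 4 | 3
3 | 4 | s | 3 | t | 4 | 3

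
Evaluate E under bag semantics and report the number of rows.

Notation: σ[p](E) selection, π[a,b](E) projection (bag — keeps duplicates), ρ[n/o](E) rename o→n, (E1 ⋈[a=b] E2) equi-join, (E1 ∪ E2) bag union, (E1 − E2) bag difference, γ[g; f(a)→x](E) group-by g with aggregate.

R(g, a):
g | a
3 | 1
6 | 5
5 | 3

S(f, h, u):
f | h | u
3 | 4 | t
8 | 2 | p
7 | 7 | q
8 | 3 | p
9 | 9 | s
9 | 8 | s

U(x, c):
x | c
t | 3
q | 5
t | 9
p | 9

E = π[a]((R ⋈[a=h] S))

Stepwise |·|:
  R → 3
  S → 6
  (R ⋈[a=h] S) → 1
  π[a]((R ⋈[a=h] S)) → 1

|E| = 1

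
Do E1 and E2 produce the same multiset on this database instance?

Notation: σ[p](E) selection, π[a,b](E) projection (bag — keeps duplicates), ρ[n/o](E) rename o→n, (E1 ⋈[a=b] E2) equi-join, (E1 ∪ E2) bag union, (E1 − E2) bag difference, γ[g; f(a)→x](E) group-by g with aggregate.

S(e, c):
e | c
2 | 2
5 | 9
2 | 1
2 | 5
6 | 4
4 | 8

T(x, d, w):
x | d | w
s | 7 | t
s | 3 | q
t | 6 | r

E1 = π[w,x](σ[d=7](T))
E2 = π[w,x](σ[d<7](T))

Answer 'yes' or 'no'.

E1 row counts bottom-up:
  T → 3
  σ[d=7](T) → 1
  π[w,x](σ[d=7](T)) → 1
E2 row counts bottom-up:
  T → 3
  σ[d<7](T) → 2
  π[w,x](σ[d<7](T)) → 2

E1 result:
w | x
t | s
E2 result:
w | x
q | s
r | t
Witness: ('r', 't') appears 0× in E1 but 1× in E2.

no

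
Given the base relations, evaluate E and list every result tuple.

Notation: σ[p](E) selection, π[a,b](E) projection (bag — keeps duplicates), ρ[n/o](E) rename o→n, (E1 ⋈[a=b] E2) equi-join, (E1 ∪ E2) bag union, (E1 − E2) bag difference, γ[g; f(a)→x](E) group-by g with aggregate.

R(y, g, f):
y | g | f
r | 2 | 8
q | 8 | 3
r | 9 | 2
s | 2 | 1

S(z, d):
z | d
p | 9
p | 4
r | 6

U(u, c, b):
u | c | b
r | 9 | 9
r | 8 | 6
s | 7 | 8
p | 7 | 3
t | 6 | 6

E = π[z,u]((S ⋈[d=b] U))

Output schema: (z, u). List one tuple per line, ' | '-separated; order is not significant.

Row counts bottom-up:
  S → 3
  U → 5
  (S ⋈[d=b] U) → 3
  π[z,u]((S ⋈[d=b] U)) → 3

== RESULT ==
z | u
p | r
r | r
r | t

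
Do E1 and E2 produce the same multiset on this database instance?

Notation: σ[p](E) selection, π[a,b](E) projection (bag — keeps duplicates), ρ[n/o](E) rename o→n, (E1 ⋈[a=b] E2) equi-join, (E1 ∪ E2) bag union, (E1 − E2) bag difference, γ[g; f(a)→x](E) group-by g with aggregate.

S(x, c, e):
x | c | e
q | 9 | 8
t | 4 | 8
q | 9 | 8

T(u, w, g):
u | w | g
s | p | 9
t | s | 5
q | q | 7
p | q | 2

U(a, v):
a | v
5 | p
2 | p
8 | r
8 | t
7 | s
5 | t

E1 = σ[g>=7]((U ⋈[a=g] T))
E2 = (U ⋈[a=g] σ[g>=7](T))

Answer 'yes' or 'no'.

E1 stepwise |·|:
  U → 6
  T → 4
  (U ⋈[a=g] T) → 4
  σ[g>=7]((U ⋈[a=g] T)) → 1
E2 stepwise |·|:
  U → 6
  T → 4
  σ[g>=7](T) → 2
  (U ⋈[a=g] σ[g>=7](T)) → 1

E1 and E2 produce the same multiset:
a | v | u | w | g
7 | s | q | q | 7

yes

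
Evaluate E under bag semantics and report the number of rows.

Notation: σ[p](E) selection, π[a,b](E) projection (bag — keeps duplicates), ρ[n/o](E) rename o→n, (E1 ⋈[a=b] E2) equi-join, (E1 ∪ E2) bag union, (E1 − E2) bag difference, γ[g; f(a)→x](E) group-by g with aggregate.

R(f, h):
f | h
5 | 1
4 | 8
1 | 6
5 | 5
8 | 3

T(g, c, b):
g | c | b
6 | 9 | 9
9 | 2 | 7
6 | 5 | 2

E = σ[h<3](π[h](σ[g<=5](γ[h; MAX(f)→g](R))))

Stepwise |·|:
  R → 5
  γ[h; MAX(f)→g](R) → 5
  σ[g<=5](γ[h; MAX(f)→g](R)) → 4
  π[h](σ[g<=5](γ[h; MAX(f)→g](R))) → 4
  σ[h<3](π[h](σ[g<=5](γ[h; MAX(f)→g](R)))) → 1

|E| = 1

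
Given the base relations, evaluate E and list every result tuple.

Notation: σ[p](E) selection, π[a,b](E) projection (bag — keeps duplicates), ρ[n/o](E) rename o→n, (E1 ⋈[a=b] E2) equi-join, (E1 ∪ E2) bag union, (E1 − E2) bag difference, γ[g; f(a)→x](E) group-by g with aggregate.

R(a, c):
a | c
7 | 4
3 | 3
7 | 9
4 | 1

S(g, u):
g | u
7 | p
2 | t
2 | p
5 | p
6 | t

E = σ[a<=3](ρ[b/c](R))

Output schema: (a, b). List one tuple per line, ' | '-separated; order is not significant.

Subexpression sizes:
  R → 4
  ρ[b/c](R) → 4
  σ[a<=3](ρ[b/c](R)) → 1

== RESULT ==
a | b
3 | 3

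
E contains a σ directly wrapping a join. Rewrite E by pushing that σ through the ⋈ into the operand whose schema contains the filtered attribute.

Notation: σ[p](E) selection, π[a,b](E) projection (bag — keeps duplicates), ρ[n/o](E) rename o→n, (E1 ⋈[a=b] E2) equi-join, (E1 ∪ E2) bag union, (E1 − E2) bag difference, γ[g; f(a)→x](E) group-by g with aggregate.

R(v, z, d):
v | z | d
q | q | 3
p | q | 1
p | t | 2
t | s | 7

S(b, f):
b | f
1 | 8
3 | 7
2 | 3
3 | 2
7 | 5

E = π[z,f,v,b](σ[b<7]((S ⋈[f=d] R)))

σ filters on b, owned by the left side.
E' = π[z,f,v,b]((σ[b<7](S) ⋈[f=d] R))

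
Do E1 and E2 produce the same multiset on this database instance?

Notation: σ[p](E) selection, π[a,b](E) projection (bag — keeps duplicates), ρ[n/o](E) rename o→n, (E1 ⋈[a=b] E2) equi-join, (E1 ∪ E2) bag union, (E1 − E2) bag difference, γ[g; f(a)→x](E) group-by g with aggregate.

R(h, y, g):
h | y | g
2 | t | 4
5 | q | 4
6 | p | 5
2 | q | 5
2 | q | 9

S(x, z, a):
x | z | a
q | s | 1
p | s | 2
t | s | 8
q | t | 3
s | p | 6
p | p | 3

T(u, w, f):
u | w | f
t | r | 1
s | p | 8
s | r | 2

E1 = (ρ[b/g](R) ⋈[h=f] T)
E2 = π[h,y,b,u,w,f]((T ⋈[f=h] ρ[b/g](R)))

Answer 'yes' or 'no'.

E1 stepwise |·|:
  R → 5
  ρ[b/g](R) → 5
  T → 3
  (ρ[b/g](R) ⋈[h=f] T) → 3
E2 stepwise |·|:
  T → 3
  R → 5
  ρ[b/g](R) → 5
  (T ⋈[f=h] ρ[b/g](R)) → 3
  π[h,y,b,u,w,f]((T ⋈[f=h] ρ[b/g](R))) → 3

E1 and E2 produce the same multiset:
h | y | b | u | w | f
2 | q | 5 | s | r | 2
2 | q | 9 | s | r | 2
2 | t | 4 | s | r | 2

yes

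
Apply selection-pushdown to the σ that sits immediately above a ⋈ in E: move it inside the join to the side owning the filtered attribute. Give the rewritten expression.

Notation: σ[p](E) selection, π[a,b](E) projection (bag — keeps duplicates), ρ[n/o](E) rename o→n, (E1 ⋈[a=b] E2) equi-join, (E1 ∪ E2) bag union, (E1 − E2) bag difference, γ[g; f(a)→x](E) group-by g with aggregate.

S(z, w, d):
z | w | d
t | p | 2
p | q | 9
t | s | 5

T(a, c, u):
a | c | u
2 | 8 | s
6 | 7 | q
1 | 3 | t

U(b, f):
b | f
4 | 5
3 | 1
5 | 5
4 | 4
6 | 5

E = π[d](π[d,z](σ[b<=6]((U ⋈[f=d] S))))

σ filters on b, owned by the left side.
E' = π[d](π[d,z]((σ[b<=6](U) ⋈[f=d] S)))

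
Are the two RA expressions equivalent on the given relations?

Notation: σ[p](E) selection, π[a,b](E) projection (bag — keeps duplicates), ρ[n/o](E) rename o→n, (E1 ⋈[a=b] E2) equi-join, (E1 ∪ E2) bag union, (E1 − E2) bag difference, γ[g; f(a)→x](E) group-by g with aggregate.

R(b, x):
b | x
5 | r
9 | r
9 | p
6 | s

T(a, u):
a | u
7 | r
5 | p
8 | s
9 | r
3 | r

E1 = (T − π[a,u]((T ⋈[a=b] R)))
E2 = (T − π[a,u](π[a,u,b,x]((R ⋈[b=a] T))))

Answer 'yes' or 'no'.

E1 subexpression sizes:
  T → 5
  T → 5
  R → 4
  (T ⋈[a=b] R) → 3
  π[a,u]((T ⋈[a=b] R)) → 3
  (T − π[a,u]((T ⋈[a=b] R))) → 3
E2 subexpression sizes:
  T → 5
  R → 4
  T → 5
  (R ⋈[b=a] T) → 3
  π[a,u,b,x]((R ⋈[b=a] T)) → 3
  π[a,u](π[a,u,b,x]((R ⋈[b=a] T))) → 3
  (T − π[a,u](π[a,u,b,x]((R ⋈[b=a] T)))) → 3

E1 and E2 produce the same multiset:
a | u
3 | r
7 | r
8 | s

yes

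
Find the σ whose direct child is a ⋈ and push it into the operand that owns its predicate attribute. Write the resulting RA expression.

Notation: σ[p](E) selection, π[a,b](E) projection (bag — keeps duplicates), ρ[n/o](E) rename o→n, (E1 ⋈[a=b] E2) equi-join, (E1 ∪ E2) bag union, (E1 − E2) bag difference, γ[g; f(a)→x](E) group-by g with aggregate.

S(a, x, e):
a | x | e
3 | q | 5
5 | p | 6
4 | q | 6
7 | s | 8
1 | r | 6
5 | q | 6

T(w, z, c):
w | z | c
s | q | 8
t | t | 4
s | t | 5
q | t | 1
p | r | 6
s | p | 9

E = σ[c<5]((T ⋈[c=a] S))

σ filters on c, owned by the left side.
E' = (σ[c<5](T) ⋈[c=a] S)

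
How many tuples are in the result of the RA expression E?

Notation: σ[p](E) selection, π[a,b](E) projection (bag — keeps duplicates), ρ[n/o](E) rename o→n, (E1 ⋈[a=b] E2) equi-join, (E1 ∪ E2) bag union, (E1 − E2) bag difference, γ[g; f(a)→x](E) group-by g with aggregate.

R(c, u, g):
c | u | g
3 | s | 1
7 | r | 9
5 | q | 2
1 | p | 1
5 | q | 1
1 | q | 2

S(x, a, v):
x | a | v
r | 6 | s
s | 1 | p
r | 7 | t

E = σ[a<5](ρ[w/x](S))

Row counts bottom-up:
  S → 3
  ρ[w/x](S) → 3
  σ[a<5](ρ[w/x](S)) → 1

|E| = 1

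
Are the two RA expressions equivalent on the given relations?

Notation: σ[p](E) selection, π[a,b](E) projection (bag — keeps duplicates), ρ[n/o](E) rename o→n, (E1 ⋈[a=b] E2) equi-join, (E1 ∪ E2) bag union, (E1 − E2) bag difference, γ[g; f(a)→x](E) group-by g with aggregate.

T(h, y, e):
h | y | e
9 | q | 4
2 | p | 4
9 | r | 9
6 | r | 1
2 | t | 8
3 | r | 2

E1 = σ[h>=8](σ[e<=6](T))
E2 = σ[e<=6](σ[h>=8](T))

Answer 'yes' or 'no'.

E1 stepwise |·|:
  T → 6
  σ[e<=6](T) → 4
  σ[h>=8](σ[e<=6](T)) → 1
E2 stepwise |·|:
  T → 6
  σ[h>=8](T) → 2
  σ[e<=6](σ[h>=8](T)) → 1

E1 and E2 produce the same multiset:
h | y | e
9 | q | 4

yes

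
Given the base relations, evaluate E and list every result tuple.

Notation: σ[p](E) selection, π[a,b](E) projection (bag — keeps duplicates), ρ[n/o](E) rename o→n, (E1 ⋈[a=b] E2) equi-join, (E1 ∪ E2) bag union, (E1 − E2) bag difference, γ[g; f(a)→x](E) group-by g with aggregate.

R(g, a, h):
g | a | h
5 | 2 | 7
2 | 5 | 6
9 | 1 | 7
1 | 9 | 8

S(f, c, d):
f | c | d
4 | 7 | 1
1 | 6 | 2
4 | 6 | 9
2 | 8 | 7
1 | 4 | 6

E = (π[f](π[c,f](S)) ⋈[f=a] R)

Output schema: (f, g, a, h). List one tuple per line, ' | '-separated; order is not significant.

Per-node cardinality:
  S → 5
  π[c,f](S) → 5
  π[f](π[c,f](S)) → 5
  R → 4
  (π[f](π[c,f](S)) ⋈[f=a] R) → 3

== RESULT ==
f | g | a | h
1 | 9 | 1 | 7
1 | 9 | 1 | 7
2 | 5 | 2 | 7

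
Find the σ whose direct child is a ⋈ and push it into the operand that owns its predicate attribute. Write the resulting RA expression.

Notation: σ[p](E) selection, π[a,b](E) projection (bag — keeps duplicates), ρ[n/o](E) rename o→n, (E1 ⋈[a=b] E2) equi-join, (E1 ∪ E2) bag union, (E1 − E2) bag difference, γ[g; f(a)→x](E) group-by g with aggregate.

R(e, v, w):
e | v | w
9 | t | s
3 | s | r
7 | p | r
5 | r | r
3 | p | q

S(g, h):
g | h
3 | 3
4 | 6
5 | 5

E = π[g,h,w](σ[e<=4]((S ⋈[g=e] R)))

σ filters on e, owned by the right side.
E' = π[g,h,w]((S ⋈[g=e] σ[e<=4](R)))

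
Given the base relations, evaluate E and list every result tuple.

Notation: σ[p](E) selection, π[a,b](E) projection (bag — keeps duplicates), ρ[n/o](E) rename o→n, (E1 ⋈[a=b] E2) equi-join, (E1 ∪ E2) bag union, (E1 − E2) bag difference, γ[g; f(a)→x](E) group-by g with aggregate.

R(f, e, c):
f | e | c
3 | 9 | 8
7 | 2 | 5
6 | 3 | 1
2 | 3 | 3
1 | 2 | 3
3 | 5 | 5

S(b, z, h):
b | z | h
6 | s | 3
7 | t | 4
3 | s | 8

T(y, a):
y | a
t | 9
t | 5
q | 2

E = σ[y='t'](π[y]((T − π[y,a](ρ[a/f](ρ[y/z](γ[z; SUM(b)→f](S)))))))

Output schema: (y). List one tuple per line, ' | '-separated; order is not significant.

Per-node cardinality:
  T → 3
  S → 3
  γ[z; SUM(b)→f](S) → 2
  ρ[y/z](γ[z; SUM(b)→f](S)) → 2
  ρ[a/f](ρ[y/z](γ[z; SUM(b)→f](S))) → 2
  π[y,a](ρ[a/f](ρ[y/z](γ[z; SUM(b)→f](S)))) → 2
  (T − π[y,a](ρ[a/f](ρ[y/z](γ[z; SUM(b)→f](S))))) → 3
  π[y]((T − π[y,a](ρ[a/f](ρ[y/z](γ[z; SUM(b)→f](S)))))) → 3
  σ[y='t'](π[y]((T − π[y,a](ρ[a/f](ρ[y/z](γ[z; SUM(b)→f](S))))))) → 2

== RESULT ==
y
t
t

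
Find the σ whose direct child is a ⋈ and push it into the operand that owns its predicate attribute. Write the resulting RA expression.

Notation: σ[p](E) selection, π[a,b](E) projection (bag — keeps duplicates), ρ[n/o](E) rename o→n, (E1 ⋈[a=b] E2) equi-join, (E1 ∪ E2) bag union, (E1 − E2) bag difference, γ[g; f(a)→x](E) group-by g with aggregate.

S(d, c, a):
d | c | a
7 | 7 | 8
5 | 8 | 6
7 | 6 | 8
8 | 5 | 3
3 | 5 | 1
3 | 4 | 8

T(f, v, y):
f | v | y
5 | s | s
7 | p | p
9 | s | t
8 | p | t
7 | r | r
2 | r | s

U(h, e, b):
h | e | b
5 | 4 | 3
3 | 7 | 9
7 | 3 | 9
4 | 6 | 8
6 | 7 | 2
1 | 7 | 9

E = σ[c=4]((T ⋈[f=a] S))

σ filters on c, owned by the right side.
E' = (T ⋈[f=a] σ[c=4](S))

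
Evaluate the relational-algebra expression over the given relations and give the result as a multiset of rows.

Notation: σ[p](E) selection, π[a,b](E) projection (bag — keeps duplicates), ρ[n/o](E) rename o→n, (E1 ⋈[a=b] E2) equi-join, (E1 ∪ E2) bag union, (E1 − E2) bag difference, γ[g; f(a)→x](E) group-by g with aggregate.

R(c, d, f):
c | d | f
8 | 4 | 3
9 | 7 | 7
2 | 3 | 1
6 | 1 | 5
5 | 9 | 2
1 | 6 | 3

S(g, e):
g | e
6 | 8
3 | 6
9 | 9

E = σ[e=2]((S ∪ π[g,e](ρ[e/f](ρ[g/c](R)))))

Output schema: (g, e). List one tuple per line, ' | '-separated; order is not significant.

Stepwise |·|:
  S → 3
  R → 6
  ρ[g/c](R) → 6
  ρ[e/f](ρ[g/c](R)) → 6
  π[g,e](ρ[e/f](ρ[g/c](R))) → 6
  (S ∪ π[g,e](ρ[e/f](ρ[g/c](R)))) → 9
  σ[e=2]((S ∪ π[g,e](ρ[e/f](ρ[g/c](R))))) → 1

== RESULT ==
g | e
5 | 2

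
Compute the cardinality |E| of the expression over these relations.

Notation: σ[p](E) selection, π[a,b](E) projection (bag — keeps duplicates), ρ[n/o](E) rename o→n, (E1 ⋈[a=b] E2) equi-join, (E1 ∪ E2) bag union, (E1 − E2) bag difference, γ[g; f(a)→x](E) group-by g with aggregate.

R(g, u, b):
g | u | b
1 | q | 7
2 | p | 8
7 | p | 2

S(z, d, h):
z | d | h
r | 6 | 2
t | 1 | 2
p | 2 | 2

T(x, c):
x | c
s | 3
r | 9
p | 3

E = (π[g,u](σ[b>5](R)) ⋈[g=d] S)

Row counts bottom-up:
  R → 3
  σ[b>5](R) → 2
  π[g,u](σ[b>5](R)) → 2
  S → 3
  (π[g,u](σ[b>5](R)) ⋈[g=d] S) → 2

|E| = 2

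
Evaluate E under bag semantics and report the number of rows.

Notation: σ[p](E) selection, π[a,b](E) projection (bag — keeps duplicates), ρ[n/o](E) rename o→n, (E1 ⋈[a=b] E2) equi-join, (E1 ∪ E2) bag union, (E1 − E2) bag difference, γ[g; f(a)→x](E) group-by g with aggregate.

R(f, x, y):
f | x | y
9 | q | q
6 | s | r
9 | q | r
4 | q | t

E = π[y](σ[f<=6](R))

Row counts bottom-up:
  R → 4
  σ[f<=6](R) → 2
  π[y](σ[f<=6](R)) → 2

|E| = 2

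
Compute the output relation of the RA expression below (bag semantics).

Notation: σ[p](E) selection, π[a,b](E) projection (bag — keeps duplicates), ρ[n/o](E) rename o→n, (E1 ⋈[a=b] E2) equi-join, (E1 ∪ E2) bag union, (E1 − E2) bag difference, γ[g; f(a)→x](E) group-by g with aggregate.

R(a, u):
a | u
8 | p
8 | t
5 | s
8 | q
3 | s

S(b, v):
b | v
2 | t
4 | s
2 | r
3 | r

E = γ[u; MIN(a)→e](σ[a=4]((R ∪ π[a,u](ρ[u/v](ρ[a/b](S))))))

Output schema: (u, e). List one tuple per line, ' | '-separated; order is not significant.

Row counts bottom-up:
  R → 5
  S → 4
  ρ[a/b](S) → 4
  ρ[u/v](ρ[a/b](S)) → 4
  π[a,u](ρ[u/v](ρ[a/b](S))) → 4
  (R ∪ π[a,u](ρ[u/v](ρ[a/b](S)))) → 9
  σ[a=4]((R ∪ π[a,u](ρ[u/v](ρ[a/b](S))))) → 1
  γ[u; MIN(a)→e](σ[a=4]((R ∪ π[a,u](ρ[u/v](ρ[a/b](S)))))) → 1

== RESULT ==
u | e
s | 4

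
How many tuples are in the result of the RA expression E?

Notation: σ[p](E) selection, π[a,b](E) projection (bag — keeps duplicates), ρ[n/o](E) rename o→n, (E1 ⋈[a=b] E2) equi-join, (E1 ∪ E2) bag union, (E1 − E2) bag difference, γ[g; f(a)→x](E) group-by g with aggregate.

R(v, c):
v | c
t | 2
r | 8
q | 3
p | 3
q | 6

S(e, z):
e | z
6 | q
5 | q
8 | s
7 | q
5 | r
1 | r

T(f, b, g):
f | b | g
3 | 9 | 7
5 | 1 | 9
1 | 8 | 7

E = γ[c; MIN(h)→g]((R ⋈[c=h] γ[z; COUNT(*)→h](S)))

Per-node cardinality:
  R → 5
  S → 6
  γ[z; COUNT(*)→h](S) → 3
  (R ⋈[c=h] γ[z; COUNT(*)→h](S)) → 3
  γ[c; MIN(h)→g]((R ⋈[c=h] γ[z; COUNT(*)→h](S))) → 2

|E| = 2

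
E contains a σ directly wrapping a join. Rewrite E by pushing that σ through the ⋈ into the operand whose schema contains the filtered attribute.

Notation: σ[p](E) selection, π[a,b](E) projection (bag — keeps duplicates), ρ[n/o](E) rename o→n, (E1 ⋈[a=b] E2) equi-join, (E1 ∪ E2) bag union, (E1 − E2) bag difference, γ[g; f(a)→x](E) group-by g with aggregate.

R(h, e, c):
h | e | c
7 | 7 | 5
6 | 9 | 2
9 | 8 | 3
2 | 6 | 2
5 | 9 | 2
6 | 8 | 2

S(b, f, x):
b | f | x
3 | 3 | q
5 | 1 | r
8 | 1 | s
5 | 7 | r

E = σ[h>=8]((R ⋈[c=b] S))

σ filters on h, owned by the left side.
E' = (σ[h>=8](R) ⋈[c=b] S)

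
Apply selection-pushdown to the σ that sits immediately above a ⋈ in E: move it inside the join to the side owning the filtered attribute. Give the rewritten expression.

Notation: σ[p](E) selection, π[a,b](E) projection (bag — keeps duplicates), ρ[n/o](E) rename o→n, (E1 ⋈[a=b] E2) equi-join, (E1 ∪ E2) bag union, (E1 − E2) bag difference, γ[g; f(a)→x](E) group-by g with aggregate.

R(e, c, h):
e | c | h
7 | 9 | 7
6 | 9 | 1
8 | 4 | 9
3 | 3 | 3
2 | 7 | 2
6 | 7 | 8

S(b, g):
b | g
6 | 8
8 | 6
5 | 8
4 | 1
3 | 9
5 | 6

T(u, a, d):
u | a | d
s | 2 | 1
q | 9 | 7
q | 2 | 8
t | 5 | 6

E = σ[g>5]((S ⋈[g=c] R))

σ filters on g, owned by the left side.
E' = (σ[g>5](S) ⋈[g=c] R)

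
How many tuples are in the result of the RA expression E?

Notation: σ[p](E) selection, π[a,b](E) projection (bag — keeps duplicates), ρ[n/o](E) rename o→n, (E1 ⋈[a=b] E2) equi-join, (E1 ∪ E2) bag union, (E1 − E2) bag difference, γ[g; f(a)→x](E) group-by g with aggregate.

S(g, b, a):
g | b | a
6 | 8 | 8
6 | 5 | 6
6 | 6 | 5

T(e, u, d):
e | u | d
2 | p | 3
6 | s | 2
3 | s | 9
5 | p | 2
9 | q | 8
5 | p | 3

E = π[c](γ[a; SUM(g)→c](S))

Stepwise |·|:
  S → 3
  γ[a; SUM(g)→c](S) → 3
  π[c](γ[a; SUM(g)→c](S)) → 3

|E| = 3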